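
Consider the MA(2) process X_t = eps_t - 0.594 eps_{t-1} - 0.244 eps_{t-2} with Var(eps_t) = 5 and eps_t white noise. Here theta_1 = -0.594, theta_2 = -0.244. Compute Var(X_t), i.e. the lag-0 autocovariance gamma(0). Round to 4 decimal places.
\gamma(0) = 7.0619

For an MA(q) process X_t = eps_t + sum_i theta_i eps_{t-i} with
Var(eps_t) = sigma^2, the variance is
  gamma(0) = sigma^2 * (1 + sum_i theta_i^2).
  sum_i theta_i^2 = (-0.594)^2 + (-0.244)^2 = 0.352836 + 0.059536 = 0.412372.
  gamma(0) = 5 * (1 + 0.412372) = 5 * 1.412372 = 7.06186, which rounds to 7.0619.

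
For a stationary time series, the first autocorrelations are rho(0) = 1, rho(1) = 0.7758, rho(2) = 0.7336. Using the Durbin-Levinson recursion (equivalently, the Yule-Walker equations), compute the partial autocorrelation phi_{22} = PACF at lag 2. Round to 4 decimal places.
\phi_{22} = 0.3309

The PACF at lag k is phi_{kk}, the last component of the solution
to the Yule-Walker system G_k phi = r_k where
  (G_k)_{ij} = rho(|i - j|), (r_k)_i = rho(i), i,j = 1..k.
Equivalently, Durbin-Levinson gives phi_{kk} iteratively:
  phi_{11} = rho(1)
  phi_{kk} = [rho(k) - sum_{j=1..k-1} phi_{k-1,j} rho(k-j)]
            / [1 - sum_{j=1..k-1} phi_{k-1,j} rho(j)],
  phi_{k,j} = phi_{k-1,j} - phi_{kk} phi_{k-1,k-j},  j = 1..k-1.
Step k = 1:
  phi_11 = rho(1) = 0.7758.
Step k = 2:
  phi_22 = [rho(2) - phi_11 rho(1)] / [1 - phi_11 rho(1)] = [0.7336 - (0.7758)(0.7758)] / [1 - (0.7758)(0.7758)]
         = 0.13173436 / 0.39813436 = 0.3309.
Therefore phi_{22} = 0.3309.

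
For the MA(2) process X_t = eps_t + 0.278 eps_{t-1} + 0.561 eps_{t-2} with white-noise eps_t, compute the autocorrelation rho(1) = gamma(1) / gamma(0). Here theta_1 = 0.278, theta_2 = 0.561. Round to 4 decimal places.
\rho(1) = 0.3118

For an MA(q) process with theta_0 = 1, the autocovariance is
  gamma(k) = sigma^2 * sum_{i=0..q-k} theta_i * theta_{i+k},
and rho(k) = gamma(k) / gamma(0). Sigma^2 cancels.
  numerator   = (1)*(0.278) + (0.278)*(0.561) = 0.433958.
  denominator = (1)^2 + (0.278)^2 + (0.561)^2 = 1.392005.
  rho(1) = 0.433958 / 1.392005 = 0.3118.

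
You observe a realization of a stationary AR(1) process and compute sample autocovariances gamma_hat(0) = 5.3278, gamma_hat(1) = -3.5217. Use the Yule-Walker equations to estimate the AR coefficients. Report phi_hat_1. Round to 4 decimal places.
\hat\phi_{1} = -0.6610

The Yule-Walker equations for an AR(p) process read, in matrix form,
  Gamma_p phi = r_p,   with   (Gamma_p)_{ij} = gamma(|i - j|),
                       (r_p)_i = gamma(i),   i,j = 1..p.
Substitute the sample gammas (Toeplitz matrix and right-hand side of size 1):
  Gamma_p = [[5.3278]]
  r_p     = [-3.5217]
With p = 1 this is the single equation gamma(0) phi_1 = gamma(1):
  phi_hat_1 = gamma(1) / gamma(0) = -3.5217 / 5.3278 = -0.6610.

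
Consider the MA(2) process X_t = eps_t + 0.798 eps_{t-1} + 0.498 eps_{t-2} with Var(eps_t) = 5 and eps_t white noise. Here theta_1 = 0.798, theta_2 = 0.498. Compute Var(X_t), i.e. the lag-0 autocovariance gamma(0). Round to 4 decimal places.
\gamma(0) = 9.4240

For an MA(q) process X_t = eps_t + sum_i theta_i eps_{t-i} with
Var(eps_t) = sigma^2, the variance is
  gamma(0) = sigma^2 * (1 + sum_i theta_i^2).
  sum_i theta_i^2 = (0.798)^2 + (0.498)^2 = 0.636804 + 0.248004 = 0.884808.
  gamma(0) = 5 * (1 + 0.884808) = 5 * 1.884808 = 9.42404, which rounds to 9.4240.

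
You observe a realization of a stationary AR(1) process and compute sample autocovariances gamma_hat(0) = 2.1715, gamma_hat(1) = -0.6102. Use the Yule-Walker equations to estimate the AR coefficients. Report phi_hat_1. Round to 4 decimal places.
\hat\phi_{1} = -0.2810

The Yule-Walker equations for an AR(p) process read, in matrix form,
  Gamma_p phi = r_p,   with   (Gamma_p)_{ij} = gamma(|i - j|),
                       (r_p)_i = gamma(i),   i,j = 1..p.
Substitute the sample gammas (Toeplitz matrix and right-hand side of size 1):
  Gamma_p = [[2.1715]]
  r_p     = [-0.6102]
With p = 1 this is the single equation gamma(0) phi_1 = gamma(1):
  phi_hat_1 = gamma(1) / gamma(0) = -0.6102 / 2.1715 = -0.2810.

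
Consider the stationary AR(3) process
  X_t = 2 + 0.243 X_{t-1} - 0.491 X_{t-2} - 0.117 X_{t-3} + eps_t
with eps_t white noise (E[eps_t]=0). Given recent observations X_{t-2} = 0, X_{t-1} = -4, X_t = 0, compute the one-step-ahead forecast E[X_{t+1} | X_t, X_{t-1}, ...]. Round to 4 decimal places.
E[X_{t+1} \mid \mathcal F_t] = 3.9640

For an AR(p) model X_t = c + sum_i phi_i X_{t-i} + eps_t, the
one-step-ahead conditional mean is
  E[X_{t+1} | X_t, ...] = c + sum_i phi_i X_{t+1-i}.
Substitute known values:
  E[X_{t+1} | ...] = 2 + (0.243) * (0) + (-0.491) * (-4) + (-0.117) * (0)
                   = 3.9640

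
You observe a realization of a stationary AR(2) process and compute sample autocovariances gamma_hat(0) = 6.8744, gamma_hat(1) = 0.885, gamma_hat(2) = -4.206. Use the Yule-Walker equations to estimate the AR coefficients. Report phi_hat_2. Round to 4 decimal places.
\hat\phi_{2} = -0.6390

The Yule-Walker equations for an AR(p) process read, in matrix form,
  Gamma_p phi = r_p,   with   (Gamma_p)_{ij} = gamma(|i - j|),
                       (r_p)_i = gamma(i),   i,j = 1..p.
Substitute the sample gammas (Toeplitz matrix and right-hand side of size 2):
  Gamma_p = [[6.8744, 0.885], [0.885, 6.8744]]
  r_p     = [0.885, -4.206]
Written out:
  6.8744 phi_1 + 0.885 phi_2 = 0.885
  0.885 phi_1 + 6.8744 phi_2 = -4.206
Solve by Cramer's rule:
  det = gamma(0)^2 - gamma(1)^2 = (6.8744)^2 - (0.885)^2 = 47.25737536 - 0.783225 = 46.47415036
  phi_hat_1 = [gamma(1) gamma(0) - gamma(1) gamma(2)] / det = [(0.885)(6.8744) - (0.885)(-4.206)] / 46.47415036 = 9.806154 / 46.47415036 = 0.211
  phi_hat_2 = [gamma(0) gamma(2) - gamma(1)^2] / det = [(6.8744)(-4.206) - (0.885)^2] / 46.47415036 = -29.6969514 / 46.47415036 = -0.639
So phi_hat = [0.2110, -0.6390].
Therefore phi_hat_2 = -0.6390.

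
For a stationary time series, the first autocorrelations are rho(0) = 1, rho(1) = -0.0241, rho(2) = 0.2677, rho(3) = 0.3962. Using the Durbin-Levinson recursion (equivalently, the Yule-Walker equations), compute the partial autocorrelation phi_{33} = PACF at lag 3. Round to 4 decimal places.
\phi_{33} = 0.4390

The PACF at lag k is phi_{kk}, the last component of the solution
to the Yule-Walker system G_k phi = r_k where
  (G_k)_{ij} = rho(|i - j|), (r_k)_i = rho(i), i,j = 1..k.
Equivalently, Durbin-Levinson gives phi_{kk} iteratively:
  phi_{11} = rho(1)
  phi_{kk} = [rho(k) - sum_{j=1..k-1} phi_{k-1,j} rho(k-j)]
            / [1 - sum_{j=1..k-1} phi_{k-1,j} rho(j)],
  phi_{k,j} = phi_{k-1,j} - phi_{kk} phi_{k-1,k-j},  j = 1..k-1.
Step k = 1:
  phi_11 = rho(1) = -0.0241.
Step k = 2:
  phi_22 = [rho(2) - phi_11 rho(1)] / [1 - phi_11 rho(1)] = [0.2677 - (-0.0241)(-0.0241)] / [1 - (-0.0241)(-0.0241)]
         = 0.26711919 / 0.99941919 = 0.267274.
  Update: phi_21 = phi_11 - phi_22 phi_11 = -0.0241 - (0.267274)(-0.0241) = -0.017659.
Step k = 3:
  phi_33 = [rho(3) - phi_21 rho(2) - phi_22 rho(1)] / [1 - phi_21 rho(1) - phi_22 rho(2)]
    numerator   = 0.3962 - (-0.017659)(0.2677) - (0.267274)(-0.0241) = 0.40736854
    denominator = 1 - (-0.017659)(-0.0241) - (0.267274)(0.2677) = 0.92802506
  phi_33 = 0.40736854 / 0.92802506 = 0.439.
Therefore phi_{33} = 0.4390.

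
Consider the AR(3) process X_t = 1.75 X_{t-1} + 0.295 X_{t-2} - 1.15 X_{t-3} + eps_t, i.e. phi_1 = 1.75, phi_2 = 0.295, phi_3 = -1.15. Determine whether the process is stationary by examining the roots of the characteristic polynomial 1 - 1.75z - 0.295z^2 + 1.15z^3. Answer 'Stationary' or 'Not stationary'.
\text{Not stationary}

The AR(p) characteristic polynomial is P(z) = 1 - 1.75z - 0.295z^2 + 1.15z^3.
Stationarity requires all roots to lie outside the unit circle, i.e. |z| > 1 for every root.
Degree 3: look for a simple real root z0 first, then factor out (1 - z/z0) and solve the remaining quadratic.
Testing z0 = 0.8: P(0.8) = 1 + (-1.75)(0.8) + (-0.295)(0.8)^2 + (1.15)(0.8)^3
  = 1 + (-1.4) + (-0.1888) + (0.5888) = 0.  So z_0 = 0.8 is a root, |z_0| = 0.8.
Divide out the factor (1 - 1.25 z) = (1 - z/z0) (since 1/z0 = 1.25):
  P(z) = (1 - 1.25 z)(1 + (-0.5) z + (-0.92) z^2)
  [check: z-coef -0.5 - (1.25) = -1.75; z^2-coef -0.92 - (1.25)(-0.5) = -0.295; z^3-coef -(1.25)(-0.92) = 1.15.]
Remaining roots from the quadratic factor 1 + (-0.5) z + (-0.92) z^2:
  Set 1 + (-0.5) z + (-0.92) z^2 = 0, i.e. a z^2 + b z + c = 0 with a = -0.92, b = -0.5, c = 1.
  Discriminant D = b^2 - 4ac = (-0.5)^2 - 4*(-0.92)*1 = 0.25 - (-3.68) = 3.93.
  D >= 0, so the roots are real: z = (-b +/- sqrt(D)) / (2a) = (0.5 +/- 1.982423) / (-1.84).
    z_1 = (0.5 + 1.982423) / (-1.84) = -1.3491,   |z_1| = 1.3491.
    z_2 = (0.5 - 1.982423) / (-1.84) = 0.8057,   |z_2| = 0.8057.
Moduli of all roots: 0.8000, 1.3491, 0.8057.
All moduli strictly greater than 1? No.
Verdict: Not stationary.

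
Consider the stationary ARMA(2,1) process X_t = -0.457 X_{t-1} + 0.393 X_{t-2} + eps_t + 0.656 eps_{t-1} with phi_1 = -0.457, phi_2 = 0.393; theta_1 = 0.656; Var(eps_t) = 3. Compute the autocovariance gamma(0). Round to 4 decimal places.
\gamma(0) = 3.6249

Multiply the model equation by X_{t-k} and take expectations. With theta_0 = psi_0 = 1 and psi_j the MA(infinity) weights, this gives
  gamma(k) - sum_i phi_i gamma(k-i) = c_k,
  c_k = sigma^2 * sum_{j=k..q} theta_j psi_{j-k}   (c_k = 0 for k > q),
using gamma(-m) = gamma(m).
psi-weights needed (psi_j = theta_j + sum_i phi_i psi_{j-i}):
  psi_1 = theta_1 + phi_1 = 0.656 + (-0.457) = 0.199
Right-hand sides:
  c_0 = sigma^2 (1 + theta_1 psi_1) = 3 * (1 + (0.656)(0.199)) = 3 * 1.130544 = 3.391632
  c_1 = sigma^2 theta_1 = 3 * (0.656) = 1.968
  c_2 = 0
Equations for k = 0, 1, 2 (AR order 2, c_2 = 0):
  (E0) gamma(0) = phi_1 gamma(1) + phi_2 gamma(2) + c_0
  (E1) gamma(1) = phi_1 gamma(0) + phi_2 gamma(1) + c_1
  (E2) gamma(2) = phi_1 gamma(1) + phi_2 gamma(0)
From (E1): gamma(1) = A gamma(0) + B with
  A = phi_1 / (1 - phi_2) = -0.457 / 0.607 = -0.752883,   B = c_1 / (1 - phi_2) = 1.968 / 0.607 = 3.242175.
Insert (E2) into (E0): gamma(0) (1 - phi_2^2) = phi_1 (1 + phi_2) gamma(1) + c_0.
  phi_1 (1 + phi_2) = (-0.457)(1.393) = -0.636601,   1 - phi_2^2 = 0.845551.
Replace gamma(1) by A gamma(0) + B and collect gamma(0):
  gamma(0) [0.845551 - (-0.636601)(-0.752883)] = (-0.636601)(3.242175) + 3.391632
  gamma(0) * 0.366265 = 1.32766
  gamma(0) = 1.32766 / 0.366265 = 3.624864.
Therefore gamma(0) = 3.6249 (to 4 decimal places).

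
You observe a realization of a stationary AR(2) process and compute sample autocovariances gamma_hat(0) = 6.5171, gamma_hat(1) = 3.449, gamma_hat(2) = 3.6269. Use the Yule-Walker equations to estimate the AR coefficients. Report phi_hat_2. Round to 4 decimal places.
\hat\phi_{2} = 0.3840

The Yule-Walker equations for an AR(p) process read, in matrix form,
  Gamma_p phi = r_p,   with   (Gamma_p)_{ij} = gamma(|i - j|),
                       (r_p)_i = gamma(i),   i,j = 1..p.
Substitute the sample gammas (Toeplitz matrix and right-hand side of size 2):
  Gamma_p = [[6.5171, 3.449], [3.449, 6.5171]]
  r_p     = [3.449, 3.6269]
Written out:
  6.5171 phi_1 + 3.449 phi_2 = 3.449
  3.449 phi_1 + 6.5171 phi_2 = 3.6269
Solve by Cramer's rule:
  det = gamma(0)^2 - gamma(1)^2 = (6.5171)^2 - (3.449)^2 = 42.47259241 - 11.895601 = 30.57699141
  phi_hat_1 = [gamma(1) gamma(0) - gamma(1) gamma(2)] / det = [(3.449)(6.5171) - (3.449)(3.6269)] / 30.57699141 = 9.9682998 / 30.57699141 = 0.326
  phi_hat_2 = [gamma(0) gamma(2) - gamma(1)^2] / det = [(6.5171)(3.6269) - (3.449)^2] / 30.57699141 = 11.74126899 / 30.57699141 = 0.384
So phi_hat = [0.3260, 0.3840].
Therefore phi_hat_2 = 0.3840.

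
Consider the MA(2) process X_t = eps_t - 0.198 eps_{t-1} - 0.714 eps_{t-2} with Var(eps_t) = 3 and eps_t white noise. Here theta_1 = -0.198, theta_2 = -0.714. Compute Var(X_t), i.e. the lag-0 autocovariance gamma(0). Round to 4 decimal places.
\gamma(0) = 4.6470

For an MA(q) process X_t = eps_t + sum_i theta_i eps_{t-i} with
Var(eps_t) = sigma^2, the variance is
  gamma(0) = sigma^2 * (1 + sum_i theta_i^2).
  sum_i theta_i^2 = (-0.198)^2 + (-0.714)^2 = 0.039204 + 0.509796 = 0.549.
  gamma(0) = 3 * (1 + 0.549) = 3 * 1.549 = 4.647, which rounds to 4.6470.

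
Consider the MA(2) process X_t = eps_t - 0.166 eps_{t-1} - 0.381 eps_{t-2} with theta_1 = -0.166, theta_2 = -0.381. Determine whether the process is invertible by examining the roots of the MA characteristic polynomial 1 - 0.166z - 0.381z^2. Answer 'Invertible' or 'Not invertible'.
\text{Invertible}

The MA(q) characteristic polynomial is P(z) = 1 - 0.166z - 0.381z^2.
Invertibility requires all roots to lie outside the unit circle, i.e. |z| > 1 for every root.
Set 1 + (-0.166) z + (-0.381) z^2 = 0, i.e. a z^2 + b z + c = 0 with a = -0.381, b = -0.166, c = 1.
Discriminant D = b^2 - 4ac = (-0.166)^2 - 4*(-0.381)*1 = 0.027556 - (-1.524) = 1.551556.
D >= 0, so the roots are real: z = (-b +/- sqrt(D)) / (2a) = (0.166 +/- 1.245615) / (-0.762).
  z_1 = (0.166 + 1.245615) / (-0.762) = -1.8525,   |z_1| = 1.8525.
  z_2 = (0.166 - 1.245615) / (-0.762) = 1.4168,   |z_2| = 1.4168.
Moduli of all roots: 1.8525, 1.4168.
All moduli strictly greater than 1? Yes.
Verdict: Invertible.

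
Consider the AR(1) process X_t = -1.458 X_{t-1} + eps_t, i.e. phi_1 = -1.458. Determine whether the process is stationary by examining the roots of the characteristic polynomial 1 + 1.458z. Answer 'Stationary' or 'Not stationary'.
\text{Not stationary}

The AR(p) characteristic polynomial is P(z) = 1 + 1.458z.
Stationarity requires all roots to lie outside the unit circle, i.e. |z| > 1 for every root.
This is linear in z: 1 + (1.458) z = 0  =>  z = -1/(1.458) = -0.685871,  |z| = 0.685871.
Moduli of all roots: 0.6859.
All moduli strictly greater than 1? No.
Verdict: Not stationary.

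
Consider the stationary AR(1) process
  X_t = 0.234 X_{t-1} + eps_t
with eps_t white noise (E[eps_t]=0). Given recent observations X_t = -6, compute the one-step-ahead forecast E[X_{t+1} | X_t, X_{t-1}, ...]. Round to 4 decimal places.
E[X_{t+1} \mid \mathcal F_t] = -1.4040

For an AR(p) model X_t = c + sum_i phi_i X_{t-i} + eps_t, the
one-step-ahead conditional mean is
  E[X_{t+1} | X_t, ...] = c + sum_i phi_i X_{t+1-i}.
Substitute known values:
  E[X_{t+1} | ...] = (0.234) * (-6)
                   = -1.4040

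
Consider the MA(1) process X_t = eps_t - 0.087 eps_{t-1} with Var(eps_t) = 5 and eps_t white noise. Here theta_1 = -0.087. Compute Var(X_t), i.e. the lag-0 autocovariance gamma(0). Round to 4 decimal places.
\gamma(0) = 5.0378

For an MA(q) process X_t = eps_t + sum_i theta_i eps_{t-i} with
Var(eps_t) = sigma^2, the variance is
  gamma(0) = sigma^2 * (1 + sum_i theta_i^2).
  sum_i theta_i^2 = (-0.087)^2 = 0.007569.
  gamma(0) = 5 * (1 + 0.007569) = 5 * 1.007569 = 5.037845, which rounds to 5.0378.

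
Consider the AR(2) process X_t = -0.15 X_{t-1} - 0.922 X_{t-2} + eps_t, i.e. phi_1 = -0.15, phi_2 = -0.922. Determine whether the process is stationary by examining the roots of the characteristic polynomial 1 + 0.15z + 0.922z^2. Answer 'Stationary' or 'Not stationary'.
\text{Stationary}

The AR(p) characteristic polynomial is P(z) = 1 + 0.15z + 0.922z^2.
Stationarity requires all roots to lie outside the unit circle, i.e. |z| > 1 for every root.
Set 1 + (0.15) z + (0.922) z^2 = 0, i.e. a z^2 + b z + c = 0 with a = 0.922, b = 0.15, c = 1.
Discriminant D = b^2 - 4ac = (0.15)^2 - 4*(0.922)*1 = 0.0225 - (3.688) = -3.6655.
D < 0, so the roots are the complex-conjugate pair z = (-b +/- i sqrt(-D)) / (2a) = -0.0813 +/- 1.0383i.
For a conjugate pair |z|^2 = z * conj(z) = (product of roots) = c/a = 1/(0.922) = 1.084599, so |z| = sqrt(1.084599) = 1.0414 for both roots.
Moduli of all roots: 1.0414, 1.0414.
All moduli strictly greater than 1? Yes.
Verdict: Stationary.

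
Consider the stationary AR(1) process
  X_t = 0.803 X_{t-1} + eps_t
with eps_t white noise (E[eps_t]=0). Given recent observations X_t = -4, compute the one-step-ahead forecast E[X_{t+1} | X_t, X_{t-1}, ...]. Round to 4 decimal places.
E[X_{t+1} \mid \mathcal F_t] = -3.2120

For an AR(p) model X_t = c + sum_i phi_i X_{t-i} + eps_t, the
one-step-ahead conditional mean is
  E[X_{t+1} | X_t, ...] = c + sum_i phi_i X_{t+1-i}.
Substitute known values:
  E[X_{t+1} | ...] = (0.803) * (-4)
                   = -3.2120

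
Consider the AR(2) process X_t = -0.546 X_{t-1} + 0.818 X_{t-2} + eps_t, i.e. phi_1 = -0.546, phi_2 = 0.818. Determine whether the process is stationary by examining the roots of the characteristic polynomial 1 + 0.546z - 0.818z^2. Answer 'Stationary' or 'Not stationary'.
\text{Not stationary}

The AR(p) characteristic polynomial is P(z) = 1 + 0.546z - 0.818z^2.
Stationarity requires all roots to lie outside the unit circle, i.e. |z| > 1 for every root.
Set 1 + (0.546) z + (-0.818) z^2 = 0, i.e. a z^2 + b z + c = 0 with a = -0.818, b = 0.546, c = 1.
Discriminant D = b^2 - 4ac = (0.546)^2 - 4*(-0.818)*1 = 0.298116 - (-3.272) = 3.570116.
D >= 0, so the roots are real: z = (-b +/- sqrt(D)) / (2a) = (-0.546 +/- 1.889475) / (-1.636).
  z_1 = (-0.546 + 1.889475) / (-1.636) = -0.8212,   |z_1| = 0.8212.
  z_2 = (-0.546 - 1.889475) / (-1.636) = 1.4887,   |z_2| = 1.4887.
Moduli of all roots: 0.8212, 1.4887.
All moduli strictly greater than 1? No.
Verdict: Not stationary.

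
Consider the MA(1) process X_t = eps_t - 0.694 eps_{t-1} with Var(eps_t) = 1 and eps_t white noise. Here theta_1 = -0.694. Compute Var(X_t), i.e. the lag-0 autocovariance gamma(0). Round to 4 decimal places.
\gamma(0) = 1.4816

For an MA(q) process X_t = eps_t + sum_i theta_i eps_{t-i} with
Var(eps_t) = sigma^2, the variance is
  gamma(0) = sigma^2 * (1 + sum_i theta_i^2).
  sum_i theta_i^2 = (-0.694)^2 = 0.481636.
  gamma(0) = 1 * (1 + 0.481636) = 1 * 1.481636 = 1.481636, which rounds to 1.4816.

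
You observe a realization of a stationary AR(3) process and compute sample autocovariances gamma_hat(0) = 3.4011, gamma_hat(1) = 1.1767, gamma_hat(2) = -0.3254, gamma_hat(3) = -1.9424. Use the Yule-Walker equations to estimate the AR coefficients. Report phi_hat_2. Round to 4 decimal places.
\hat\phi_{2} = -0.0130

The Yule-Walker equations for an AR(p) process read, in matrix form,
  Gamma_p phi = r_p,   with   (Gamma_p)_{ij} = gamma(|i - j|),
                       (r_p)_i = gamma(i),   i,j = 1..p.
Substitute the sample gammas (Toeplitz matrix and right-hand side of size 3):
  Gamma_p = [[3.4011, 1.1767, -0.3254], [1.1767, 3.4011, 1.1767], [-0.3254, 1.1767, 3.4011]]
  r_p     = [1.1767, -0.3254, -1.9424]
Written out (R1..R3):
  (R1) 3.4011 phi_1 + 1.1767 phi_2 - 0.3254 phi_3 = 1.1767
  (R2) 1.1767 phi_1 + 3.4011 phi_2 + 1.1767 phi_3 = -0.3254
  (R3) -0.3254 phi_1 + 1.1767 phi_2 + 3.4011 phi_3 = -1.9424
Gaussian elimination:
  R2 <- R2 - (1.1767/3.4011) R1 = R2 - (0.345976) R1:  2.99399 phi_2 + 1.289281 phi_3 = -0.73251
  R3 <- R3 - (-0.3254/3.4011) R1 = R3 - (-0.095675) R1:  1.289281 phi_2 + 3.369967 phi_3 = -1.829819
  R3 <- R3 - (1.289281/2.99399) R2 = R3 - (0.430623) R2:  2.814774 phi_3 = -1.514384
Back-substitution:
  phi_hat_3 = -1.514384 / 2.814774 = -0.538013
  phi_hat_2 = (-0.73251 - (1.289281)(-0.538013)) / 2.99399 = -0.01298
  phi_hat_1 = (1.1767 - (1.1767)(-0.01298) - (-0.3254)(-0.538013)) / 3.4011 = 0.298993
So phi_hat = [0.2990, -0.0130, -0.5380].
Therefore phi_hat_2 = -0.0130.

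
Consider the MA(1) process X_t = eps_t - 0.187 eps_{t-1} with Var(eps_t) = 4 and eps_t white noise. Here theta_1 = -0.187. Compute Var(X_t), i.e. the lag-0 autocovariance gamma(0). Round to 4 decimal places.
\gamma(0) = 4.1399

For an MA(q) process X_t = eps_t + sum_i theta_i eps_{t-i} with
Var(eps_t) = sigma^2, the variance is
  gamma(0) = sigma^2 * (1 + sum_i theta_i^2).
  sum_i theta_i^2 = (-0.187)^2 = 0.034969.
  gamma(0) = 4 * (1 + 0.034969) = 4 * 1.034969 = 4.139876, which rounds to 4.1399.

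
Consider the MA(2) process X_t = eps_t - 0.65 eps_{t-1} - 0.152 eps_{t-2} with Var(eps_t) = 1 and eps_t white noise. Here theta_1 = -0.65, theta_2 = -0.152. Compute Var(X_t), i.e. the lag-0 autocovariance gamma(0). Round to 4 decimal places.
\gamma(0) = 1.4456

For an MA(q) process X_t = eps_t + sum_i theta_i eps_{t-i} with
Var(eps_t) = sigma^2, the variance is
  gamma(0) = sigma^2 * (1 + sum_i theta_i^2).
  sum_i theta_i^2 = (-0.65)^2 + (-0.152)^2 = 0.4225 + 0.023104 = 0.445604.
  gamma(0) = 1 * (1 + 0.445604) = 1 * 1.445604 = 1.445604, which rounds to 1.4456.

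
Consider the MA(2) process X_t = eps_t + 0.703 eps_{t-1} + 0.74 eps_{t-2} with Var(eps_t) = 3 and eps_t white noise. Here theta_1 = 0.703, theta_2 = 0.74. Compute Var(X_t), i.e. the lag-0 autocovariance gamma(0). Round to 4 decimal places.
\gamma(0) = 6.1254

For an MA(q) process X_t = eps_t + sum_i theta_i eps_{t-i} with
Var(eps_t) = sigma^2, the variance is
  gamma(0) = sigma^2 * (1 + sum_i theta_i^2).
  sum_i theta_i^2 = (0.703)^2 + (0.74)^2 = 0.494209 + 0.5476 = 1.041809.
  gamma(0) = 3 * (1 + 1.041809) = 3 * 2.041809 = 6.125427, which rounds to 6.1254.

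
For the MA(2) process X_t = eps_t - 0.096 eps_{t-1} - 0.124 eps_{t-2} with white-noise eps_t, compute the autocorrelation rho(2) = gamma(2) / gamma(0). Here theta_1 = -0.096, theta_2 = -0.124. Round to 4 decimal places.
\rho(2) = -0.1210

For an MA(q) process with theta_0 = 1, the autocovariance is
  gamma(k) = sigma^2 * sum_{i=0..q-k} theta_i * theta_{i+k},
and rho(k) = gamma(k) / gamma(0). Sigma^2 cancels.
  numerator   = (1)*(-0.124) = -0.124.
  denominator = (1)^2 + (-0.096)^2 + (-0.124)^2 = 1.024592.
  rho(2) = -0.124 / 1.024592 = -0.1210.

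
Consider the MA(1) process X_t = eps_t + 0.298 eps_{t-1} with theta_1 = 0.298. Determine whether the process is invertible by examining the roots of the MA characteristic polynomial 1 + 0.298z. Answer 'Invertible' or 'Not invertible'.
\text{Invertible}

The MA(q) characteristic polynomial is P(z) = 1 + 0.298z.
Invertibility requires all roots to lie outside the unit circle, i.e. |z| > 1 for every root.
This is linear in z: 1 + (0.298) z = 0  =>  z = -1/(0.298) = -3.355705,  |z| = 3.355705.
Moduli of all roots: 3.3557.
All moduli strictly greater than 1? Yes.
Verdict: Invertible.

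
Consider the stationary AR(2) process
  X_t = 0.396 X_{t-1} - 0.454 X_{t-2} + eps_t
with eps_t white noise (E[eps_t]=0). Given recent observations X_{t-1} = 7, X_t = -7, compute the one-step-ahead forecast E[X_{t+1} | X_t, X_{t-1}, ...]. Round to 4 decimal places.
E[X_{t+1} \mid \mathcal F_t] = -5.9500

For an AR(p) model X_t = c + sum_i phi_i X_{t-i} + eps_t, the
one-step-ahead conditional mean is
  E[X_{t+1} | X_t, ...] = c + sum_i phi_i X_{t+1-i}.
Substitute known values:
  E[X_{t+1} | ...] = (0.396) * (-7) + (-0.454) * (7)
                   = -5.9500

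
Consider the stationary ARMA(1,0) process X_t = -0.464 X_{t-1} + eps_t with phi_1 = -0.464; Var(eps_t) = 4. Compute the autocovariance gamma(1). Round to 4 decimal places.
\gamma(1) = -2.3652

Multiply the model equation by X_{t-k} and take expectations. With theta_0 = psi_0 = 1 and psi_j the MA(infinity) weights, this gives
  gamma(k) - sum_i phi_i gamma(k-i) = c_k,
  c_k = sigma^2 * sum_{j=k..q} theta_j psi_{j-k}   (c_k = 0 for k > q),
using gamma(-m) = gamma(m).
Pure AR (q = 0): c_0 = sigma^2 = 4, c_k = 0 for k >= 1.
Equations for k = 0 and k = 1 (AR order 1):
  gamma(0) = phi_1 gamma(1) + c_0
  gamma(1) = phi_1 gamma(0) + c_1
Substituting the second into the first: gamma(0) (1 - phi_1^2) = c_0 + phi_1 c_1, so
  gamma(0) = c_0 / (1 - phi_1^2) = 4 / (1 - (-0.464)^2) = 4 / 0.784704 = 5.097464.
  gamma(1) = phi_1 gamma(0) = (-0.464)(5.097464) = -2.365223.
Therefore gamma(1) = -2.3652 (to 4 decimal places).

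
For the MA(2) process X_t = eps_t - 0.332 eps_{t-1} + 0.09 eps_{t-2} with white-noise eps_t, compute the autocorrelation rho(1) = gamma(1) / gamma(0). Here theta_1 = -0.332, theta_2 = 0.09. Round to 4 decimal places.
\rho(1) = -0.3236

For an MA(q) process with theta_0 = 1, the autocovariance is
  gamma(k) = sigma^2 * sum_{i=0..q-k} theta_i * theta_{i+k},
and rho(k) = gamma(k) / gamma(0). Sigma^2 cancels.
  numerator   = (1)*(-0.332) + (-0.332)*(0.09) = -0.36188.
  denominator = (1)^2 + (-0.332)^2 + (0.09)^2 = 1.118324.
  rho(1) = -0.36188 / 1.118324 = -0.3236.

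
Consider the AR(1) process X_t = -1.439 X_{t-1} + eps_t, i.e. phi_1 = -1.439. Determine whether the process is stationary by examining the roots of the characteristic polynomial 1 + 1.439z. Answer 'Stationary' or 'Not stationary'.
\text{Not stationary}

The AR(p) characteristic polynomial is P(z) = 1 + 1.439z.
Stationarity requires all roots to lie outside the unit circle, i.e. |z| > 1 for every root.
This is linear in z: 1 + (1.439) z = 0  =>  z = -1/(1.439) = -0.694927,  |z| = 0.694927.
Moduli of all roots: 0.6949.
All moduli strictly greater than 1? No.
Verdict: Not stationary.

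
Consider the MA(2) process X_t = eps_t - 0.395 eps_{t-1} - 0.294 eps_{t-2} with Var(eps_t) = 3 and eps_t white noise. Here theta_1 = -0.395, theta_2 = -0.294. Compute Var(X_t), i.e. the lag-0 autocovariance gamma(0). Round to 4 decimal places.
\gamma(0) = 3.7274

For an MA(q) process X_t = eps_t + sum_i theta_i eps_{t-i} with
Var(eps_t) = sigma^2, the variance is
  gamma(0) = sigma^2 * (1 + sum_i theta_i^2).
  sum_i theta_i^2 = (-0.395)^2 + (-0.294)^2 = 0.156025 + 0.086436 = 0.242461.
  gamma(0) = 3 * (1 + 0.242461) = 3 * 1.242461 = 3.727383, which rounds to 3.7274.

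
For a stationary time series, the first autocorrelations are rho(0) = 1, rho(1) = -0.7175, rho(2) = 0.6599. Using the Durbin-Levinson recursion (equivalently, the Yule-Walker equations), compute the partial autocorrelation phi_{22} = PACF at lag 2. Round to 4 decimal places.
\phi_{22} = 0.2990

The PACF at lag k is phi_{kk}, the last component of the solution
to the Yule-Walker system G_k phi = r_k where
  (G_k)_{ij} = rho(|i - j|), (r_k)_i = rho(i), i,j = 1..k.
Equivalently, Durbin-Levinson gives phi_{kk} iteratively:
  phi_{11} = rho(1)
  phi_{kk} = [rho(k) - sum_{j=1..k-1} phi_{k-1,j} rho(k-j)]
            / [1 - sum_{j=1..k-1} phi_{k-1,j} rho(j)],
  phi_{k,j} = phi_{k-1,j} - phi_{kk} phi_{k-1,k-j},  j = 1..k-1.
Step k = 1:
  phi_11 = rho(1) = -0.7175.
Step k = 2:
  phi_22 = [rho(2) - phi_11 rho(1)] / [1 - phi_11 rho(1)] = [0.6599 - (-0.7175)(-0.7175)] / [1 - (-0.7175)(-0.7175)]
         = 0.14509375 / 0.48519375 = 0.299.
Therefore phi_{22} = 0.2990.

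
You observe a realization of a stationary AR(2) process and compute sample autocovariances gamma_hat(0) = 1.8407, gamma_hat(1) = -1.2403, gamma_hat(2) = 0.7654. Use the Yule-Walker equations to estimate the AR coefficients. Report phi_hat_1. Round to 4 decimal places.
\hat\phi_{1} = -0.7210

The Yule-Walker equations for an AR(p) process read, in matrix form,
  Gamma_p phi = r_p,   with   (Gamma_p)_{ij} = gamma(|i - j|),
                       (r_p)_i = gamma(i),   i,j = 1..p.
Substitute the sample gammas (Toeplitz matrix and right-hand side of size 2):
  Gamma_p = [[1.8407, -1.2403], [-1.2403, 1.8407]]
  r_p     = [-1.2403, 0.7654]
Written out:
  1.8407 phi_1 - 1.2403 phi_2 = -1.2403
  -1.2403 phi_1 + 1.8407 phi_2 = 0.7654
Solve by Cramer's rule:
  det = gamma(0)^2 - gamma(1)^2 = (1.8407)^2 - (-1.2403)^2 = 3.38817649 - 1.53834409 = 1.8498324
  phi_hat_1 = [gamma(1) gamma(0) - gamma(1) gamma(2)] / det = [(-1.2403)(1.8407) - (-1.2403)(0.7654)] / 1.8498324 = -1.33369459 / 1.8498324 = -0.721
  phi_hat_2 = [gamma(0) gamma(2) - gamma(1)^2] / det = [(1.8407)(0.7654) - (-1.2403)^2] / 1.8498324 = -0.12947231 / 1.8498324 = -0.07
So phi_hat = [-0.7210, -0.0700].
Therefore phi_hat_1 = -0.7210.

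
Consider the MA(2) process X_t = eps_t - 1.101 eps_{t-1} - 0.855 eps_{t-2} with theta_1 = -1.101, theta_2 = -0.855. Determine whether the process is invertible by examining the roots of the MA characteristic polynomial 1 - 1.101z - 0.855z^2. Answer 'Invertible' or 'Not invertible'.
\text{Not invertible}

The MA(q) characteristic polynomial is P(z) = 1 - 1.101z - 0.855z^2.
Invertibility requires all roots to lie outside the unit circle, i.e. |z| > 1 for every root.
Set 1 + (-1.101) z + (-0.855) z^2 = 0, i.e. a z^2 + b z + c = 0 with a = -0.855, b = -1.101, c = 1.
Discriminant D = b^2 - 4ac = (-1.101)^2 - 4*(-0.855)*1 = 1.212201 - (-3.42) = 4.632201.
D >= 0, so the roots are real: z = (-b +/- sqrt(D)) / (2a) = (1.101 +/- 2.152255) / (-1.71).
  z_1 = (1.101 + 2.152255) / (-1.71) = -1.9025,   |z_1| = 1.9025.
  z_2 = (1.101 - 2.152255) / (-1.71) = 0.6148,   |z_2| = 0.6148.
Moduli of all roots: 1.9025, 0.6148.
All moduli strictly greater than 1? No.
Verdict: Not invertible.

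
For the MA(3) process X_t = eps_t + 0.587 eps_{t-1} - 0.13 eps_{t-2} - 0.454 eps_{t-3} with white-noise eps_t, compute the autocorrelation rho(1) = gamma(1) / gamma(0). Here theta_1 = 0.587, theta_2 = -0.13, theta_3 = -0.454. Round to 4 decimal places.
\rho(1) = 0.3634

For an MA(q) process with theta_0 = 1, the autocovariance is
  gamma(k) = sigma^2 * sum_{i=0..q-k} theta_i * theta_{i+k},
and rho(k) = gamma(k) / gamma(0). Sigma^2 cancels.
  numerator   = (1)*(0.587) + (0.587)*(-0.13) + (-0.13)*(-0.454) = 0.56971.
  denominator = (1)^2 + (0.587)^2 + (-0.13)^2 + (-0.454)^2 = 1.567585.
  rho(1) = 0.56971 / 1.567585 = 0.3634.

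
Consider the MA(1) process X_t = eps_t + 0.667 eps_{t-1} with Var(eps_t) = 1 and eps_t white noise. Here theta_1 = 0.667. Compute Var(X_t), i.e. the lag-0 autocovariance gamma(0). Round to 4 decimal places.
\gamma(0) = 1.4449

For an MA(q) process X_t = eps_t + sum_i theta_i eps_{t-i} with
Var(eps_t) = sigma^2, the variance is
  gamma(0) = sigma^2 * (1 + sum_i theta_i^2).
  sum_i theta_i^2 = (0.667)^2 = 0.444889.
  gamma(0) = 1 * (1 + 0.444889) = 1 * 1.444889 = 1.444889, which rounds to 1.4449.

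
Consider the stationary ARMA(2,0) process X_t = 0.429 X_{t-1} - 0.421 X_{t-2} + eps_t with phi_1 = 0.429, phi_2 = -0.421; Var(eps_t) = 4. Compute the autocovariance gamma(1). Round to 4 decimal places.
\gamma(1) = 1.6149

Multiply the model equation by X_{t-k} and take expectations. With theta_0 = psi_0 = 1 and psi_j the MA(infinity) weights, this gives
  gamma(k) - sum_i phi_i gamma(k-i) = c_k,
  c_k = sigma^2 * sum_{j=k..q} theta_j psi_{j-k}   (c_k = 0 for k > q),
using gamma(-m) = gamma(m).
Pure AR (q = 0): c_0 = sigma^2 = 4, c_k = 0 for k >= 1.
Equations for k = 0, 1, 2 (AR order 2, c_2 = 0):
  (E0) gamma(0) = phi_1 gamma(1) + phi_2 gamma(2) + c_0
  (E1) gamma(1) = phi_1 gamma(0) + phi_2 gamma(1) + c_1
  (E2) gamma(2) = phi_1 gamma(1) + phi_2 gamma(0)
From (E1): gamma(1) = A gamma(0) + B with
  A = phi_1 / (1 - phi_2) = 0.429 / 1.421 = 0.3019,   B = c_1 / (1 - phi_2) = 0 / 1.421 = 0.
Insert (E2) into (E0): gamma(0) (1 - phi_2^2) = phi_1 (1 + phi_2) gamma(1) + c_0.
  phi_1 (1 + phi_2) = (0.429)(0.579) = 0.248391,   1 - phi_2^2 = 0.822759.
Replace gamma(1) by A gamma(0) + B and collect gamma(0):
  gamma(0) [0.822759 - (0.248391)(0.3019)] = c_0 = 4
  gamma(0) * 0.74777 = 4
  gamma(0) = 4 / 0.74777 = 5.34924.
  gamma(1) = A gamma(0) = (0.3019)(5.34924) = 1.614936.
Therefore gamma(1) = 1.6149 (to 4 decimal places).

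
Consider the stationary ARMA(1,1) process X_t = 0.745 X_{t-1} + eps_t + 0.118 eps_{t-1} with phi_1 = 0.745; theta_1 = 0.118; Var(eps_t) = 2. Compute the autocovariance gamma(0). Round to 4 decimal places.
\gamma(0) = 5.3475

Multiply the model equation by X_{t-k} and take expectations. With theta_0 = psi_0 = 1 and psi_j the MA(infinity) weights, this gives
  gamma(k) - sum_i phi_i gamma(k-i) = c_k,
  c_k = sigma^2 * sum_{j=k..q} theta_j psi_{j-k}   (c_k = 0 for k > q),
using gamma(-m) = gamma(m).
psi-weights needed (psi_j = theta_j + sum_i phi_i psi_{j-i}):
  psi_1 = theta_1 + phi_1 = 0.118 + (0.745) = 0.863
Right-hand sides:
  c_0 = sigma^2 (1 + theta_1 psi_1) = 2 * (1 + (0.118)(0.863)) = 2 * 1.101834 = 2.203668
  c_1 = sigma^2 theta_1 = 2 * (0.118) = 0.236
  c_2 = 0
Equations for k = 0 and k = 1 (AR order 1):
  gamma(0) = phi_1 gamma(1) + c_0
  gamma(1) = phi_1 gamma(0) + c_1
Substituting the second into the first: gamma(0) (1 - phi_1^2) = c_0 + phi_1 c_1, so
  gamma(0) = (c_0 + phi_1 c_1) / (1 - phi_1^2) = (2.203668 + (0.745)(0.236)) / (1 - (0.745)^2) = 2.379488 / 0.444975 = 5.347464.
Therefore gamma(0) = 5.3475 (to 4 decimal places).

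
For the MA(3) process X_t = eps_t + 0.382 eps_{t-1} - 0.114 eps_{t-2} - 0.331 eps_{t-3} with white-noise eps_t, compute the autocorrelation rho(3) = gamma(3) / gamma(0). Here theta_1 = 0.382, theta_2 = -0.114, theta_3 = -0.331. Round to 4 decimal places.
\rho(3) = -0.2609

For an MA(q) process with theta_0 = 1, the autocovariance is
  gamma(k) = sigma^2 * sum_{i=0..q-k} theta_i * theta_{i+k},
and rho(k) = gamma(k) / gamma(0). Sigma^2 cancels.
  numerator   = (1)*(-0.331) = -0.331.
  denominator = (1)^2 + (0.382)^2 + (-0.114)^2 + (-0.331)^2 = 1.268481.
  rho(3) = -0.331 / 1.268481 = -0.2609.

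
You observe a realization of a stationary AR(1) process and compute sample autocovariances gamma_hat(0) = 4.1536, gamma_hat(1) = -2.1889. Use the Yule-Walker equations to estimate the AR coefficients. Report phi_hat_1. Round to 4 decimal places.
\hat\phi_{1} = -0.5270

The Yule-Walker equations for an AR(p) process read, in matrix form,
  Gamma_p phi = r_p,   with   (Gamma_p)_{ij} = gamma(|i - j|),
                       (r_p)_i = gamma(i),   i,j = 1..p.
Substitute the sample gammas (Toeplitz matrix and right-hand side of size 1):
  Gamma_p = [[4.1536]]
  r_p     = [-2.1889]
With p = 1 this is the single equation gamma(0) phi_1 = gamma(1):
  phi_hat_1 = gamma(1) / gamma(0) = -2.1889 / 4.1536 = -0.5270.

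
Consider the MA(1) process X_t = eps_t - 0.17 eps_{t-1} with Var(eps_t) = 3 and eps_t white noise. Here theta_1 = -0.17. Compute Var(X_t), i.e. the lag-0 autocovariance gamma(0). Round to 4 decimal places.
\gamma(0) = 3.0867

For an MA(q) process X_t = eps_t + sum_i theta_i eps_{t-i} with
Var(eps_t) = sigma^2, the variance is
  gamma(0) = sigma^2 * (1 + sum_i theta_i^2).
  sum_i theta_i^2 = (-0.17)^2 = 0.0289.
  gamma(0) = 3 * (1 + 0.0289) = 3 * 1.0289 = 3.0867.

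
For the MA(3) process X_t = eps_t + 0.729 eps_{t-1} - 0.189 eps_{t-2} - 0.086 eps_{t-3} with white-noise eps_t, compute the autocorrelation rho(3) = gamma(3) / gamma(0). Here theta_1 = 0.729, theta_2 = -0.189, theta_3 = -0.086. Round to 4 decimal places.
\rho(3) = -0.0546

For an MA(q) process with theta_0 = 1, the autocovariance is
  gamma(k) = sigma^2 * sum_{i=0..q-k} theta_i * theta_{i+k},
and rho(k) = gamma(k) / gamma(0). Sigma^2 cancels.
  numerator   = (1)*(-0.086) = -0.086.
  denominator = (1)^2 + (0.729)^2 + (-0.189)^2 + (-0.086)^2 = 1.574558.
  rho(3) = -0.086 / 1.574558 = -0.0546.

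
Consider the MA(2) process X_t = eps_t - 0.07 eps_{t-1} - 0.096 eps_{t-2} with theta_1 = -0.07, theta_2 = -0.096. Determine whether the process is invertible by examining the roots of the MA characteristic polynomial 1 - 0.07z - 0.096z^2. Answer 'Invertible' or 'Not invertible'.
\text{Invertible}

The MA(q) characteristic polynomial is P(z) = 1 - 0.07z - 0.096z^2.
Invertibility requires all roots to lie outside the unit circle, i.e. |z| > 1 for every root.
Set 1 + (-0.07) z + (-0.096) z^2 = 0, i.e. a z^2 + b z + c = 0 with a = -0.096, b = -0.07, c = 1.
Discriminant D = b^2 - 4ac = (-0.07)^2 - 4*(-0.096)*1 = 0.0049 - (-0.384) = 0.3889.
D >= 0, so the roots are real: z = (-b +/- sqrt(D)) / (2a) = (0.07 +/- 0.623618) / (-0.192).
  z_1 = (0.07 + 0.623618) / (-0.192) = -3.6126,   |z_1| = 3.6126.
  z_2 = (0.07 - 0.623618) / (-0.192) = 2.8834,   |z_2| = 2.8834.
Moduli of all roots: 3.6126, 2.8834.
All moduli strictly greater than 1? Yes.
Verdict: Invertible.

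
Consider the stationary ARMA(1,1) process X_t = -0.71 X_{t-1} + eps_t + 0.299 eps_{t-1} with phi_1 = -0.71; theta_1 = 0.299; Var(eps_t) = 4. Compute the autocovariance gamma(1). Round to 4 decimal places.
\gamma(1) = -2.6114

Multiply the model equation by X_{t-k} and take expectations. With theta_0 = psi_0 = 1 and psi_j the MA(infinity) weights, this gives
  gamma(k) - sum_i phi_i gamma(k-i) = c_k,
  c_k = sigma^2 * sum_{j=k..q} theta_j psi_{j-k}   (c_k = 0 for k > q),
using gamma(-m) = gamma(m).
psi-weights needed (psi_j = theta_j + sum_i phi_i psi_{j-i}):
  psi_1 = theta_1 + phi_1 = 0.299 + (-0.71) = -0.411
Right-hand sides:
  c_0 = sigma^2 (1 + theta_1 psi_1) = 4 * (1 + (0.299)(-0.411)) = 4 * 0.877111 = 3.508444
  c_1 = sigma^2 theta_1 = 4 * (0.299) = 1.196
  c_2 = 0
Equations for k = 0 and k = 1 (AR order 1):
  gamma(0) = phi_1 gamma(1) + c_0
  gamma(1) = phi_1 gamma(0) + c_1
Substituting the second into the first: gamma(0) (1 - phi_1^2) = c_0 + phi_1 c_1, so
  gamma(0) = (c_0 + phi_1 c_1) / (1 - phi_1^2) = (3.508444 + (-0.71)(1.196)) / (1 - (-0.71)^2) = 2.659284 / 0.4959 = 5.362541.
  gamma(1) = phi_1 gamma(0) + c_1 = (-0.71)(5.362541) + (1.196) = -2.611404.
Therefore gamma(1) = -2.6114 (to 4 decimal places).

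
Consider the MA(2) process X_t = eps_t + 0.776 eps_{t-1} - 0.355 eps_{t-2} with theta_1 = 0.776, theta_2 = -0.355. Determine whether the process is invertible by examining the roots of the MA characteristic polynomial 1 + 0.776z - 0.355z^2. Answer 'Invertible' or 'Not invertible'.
\text{Not invertible}

The MA(q) characteristic polynomial is P(z) = 1 + 0.776z - 0.355z^2.
Invertibility requires all roots to lie outside the unit circle, i.e. |z| > 1 for every root.
Set 1 + (0.776) z + (-0.355) z^2 = 0, i.e. a z^2 + b z + c = 0 with a = -0.355, b = 0.776, c = 1.
Discriminant D = b^2 - 4ac = (0.776)^2 - 4*(-0.355)*1 = 0.602176 - (-1.42) = 2.022176.
D >= 0, so the roots are real: z = (-b +/- sqrt(D)) / (2a) = (-0.776 +/- 1.422032) / (-0.71).
  z_1 = (-0.776 + 1.422032) / (-0.71) = -0.9099,   |z_1| = 0.9099.
  z_2 = (-0.776 - 1.422032) / (-0.71) = 3.0958,   |z_2| = 3.0958.
Moduli of all roots: 0.9099, 3.0958.
All moduli strictly greater than 1? No.
Verdict: Not invertible.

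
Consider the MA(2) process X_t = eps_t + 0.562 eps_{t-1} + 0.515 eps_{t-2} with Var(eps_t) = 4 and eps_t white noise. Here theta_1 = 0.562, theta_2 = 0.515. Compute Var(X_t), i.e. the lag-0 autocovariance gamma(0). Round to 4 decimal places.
\gamma(0) = 6.3243

For an MA(q) process X_t = eps_t + sum_i theta_i eps_{t-i} with
Var(eps_t) = sigma^2, the variance is
  gamma(0) = sigma^2 * (1 + sum_i theta_i^2).
  sum_i theta_i^2 = (0.562)^2 + (0.515)^2 = 0.315844 + 0.265225 = 0.581069.
  gamma(0) = 4 * (1 + 0.581069) = 4 * 1.581069 = 6.324276, which rounds to 6.3243.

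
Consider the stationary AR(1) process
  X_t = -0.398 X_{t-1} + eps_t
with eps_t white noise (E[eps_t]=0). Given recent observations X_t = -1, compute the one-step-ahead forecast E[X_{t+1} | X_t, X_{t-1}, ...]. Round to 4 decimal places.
E[X_{t+1} \mid \mathcal F_t] = 0.3980

For an AR(p) model X_t = c + sum_i phi_i X_{t-i} + eps_t, the
one-step-ahead conditional mean is
  E[X_{t+1} | X_t, ...] = c + sum_i phi_i X_{t+1-i}.
Substitute known values:
  E[X_{t+1} | ...] = (-0.398) * (-1)
                   = 0.3980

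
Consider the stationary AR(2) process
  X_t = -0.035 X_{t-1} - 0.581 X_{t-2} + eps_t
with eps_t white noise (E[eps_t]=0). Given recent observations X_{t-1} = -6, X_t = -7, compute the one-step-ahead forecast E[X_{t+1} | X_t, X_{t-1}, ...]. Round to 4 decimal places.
E[X_{t+1} \mid \mathcal F_t] = 3.7310

For an AR(p) model X_t = c + sum_i phi_i X_{t-i} + eps_t, the
one-step-ahead conditional mean is
  E[X_{t+1} | X_t, ...] = c + sum_i phi_i X_{t+1-i}.
Substitute known values:
  E[X_{t+1} | ...] = (-0.035) * (-7) + (-0.581) * (-6)
                   = 3.7310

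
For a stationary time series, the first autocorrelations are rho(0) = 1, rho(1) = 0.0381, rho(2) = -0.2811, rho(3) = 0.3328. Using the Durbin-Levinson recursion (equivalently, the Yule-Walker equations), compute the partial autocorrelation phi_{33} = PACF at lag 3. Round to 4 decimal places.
\phi_{33} = 0.3890

The PACF at lag k is phi_{kk}, the last component of the solution
to the Yule-Walker system G_k phi = r_k where
  (G_k)_{ij} = rho(|i - j|), (r_k)_i = rho(i), i,j = 1..k.
Equivalently, Durbin-Levinson gives phi_{kk} iteratively:
  phi_{11} = rho(1)
  phi_{kk} = [rho(k) - sum_{j=1..k-1} phi_{k-1,j} rho(k-j)]
            / [1 - sum_{j=1..k-1} phi_{k-1,j} rho(j)],
  phi_{k,j} = phi_{k-1,j} - phi_{kk} phi_{k-1,k-j},  j = 1..k-1.
Step k = 1:
  phi_11 = rho(1) = 0.0381.
Step k = 2:
  phi_22 = [rho(2) - phi_11 rho(1)] / [1 - phi_11 rho(1)] = [-0.2811 - (0.0381)(0.0381)] / [1 - (0.0381)(0.0381)]
         = -0.28255161 / 0.99854839 = -0.282962.
  Update: phi_21 = phi_11 - phi_22 phi_11 = 0.0381 - (-0.282962)(0.0381) = 0.048881.
Step k = 3:
  phi_33 = [rho(3) - phi_21 rho(2) - phi_22 rho(1)] / [1 - phi_21 rho(1) - phi_22 rho(2)]
    numerator   = 0.3328 - (0.048881)(-0.2811) - (-0.282962)(0.0381) = 0.35732128
    denominator = 1 - (0.048881)(0.0381) - (-0.282962)(-0.2811) = 0.91859692
  phi_33 = 0.35732128 / 0.91859692 = 0.389.
Therefore phi_{33} = 0.3890.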